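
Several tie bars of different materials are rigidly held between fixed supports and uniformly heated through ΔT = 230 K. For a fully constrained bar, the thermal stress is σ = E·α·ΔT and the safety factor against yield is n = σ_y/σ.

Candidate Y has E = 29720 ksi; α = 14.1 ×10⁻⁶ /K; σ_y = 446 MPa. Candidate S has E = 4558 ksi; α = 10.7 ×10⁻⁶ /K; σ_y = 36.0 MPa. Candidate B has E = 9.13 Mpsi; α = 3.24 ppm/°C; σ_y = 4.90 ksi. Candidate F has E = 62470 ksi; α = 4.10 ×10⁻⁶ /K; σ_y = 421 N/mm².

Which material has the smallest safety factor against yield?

candidate S

In consistent units (E in GPa, α in ×10⁻⁶/K, σ_y in MPa):
  candidate Y: E = 204.9, α = 14.1, σ_y = 446.0 → σ = 665 MPa, n = 0.671
  candidate S: E = 31.43, α = 10.7, σ_y = 36.00 → σ = 77.3 MPa, n = 0.465
  candidate B: E = 62.95, α = 3.24, σ_y = 33.78 → σ = 46.9 MPa, n = 0.720
  candidate F: E = 430.7, α = 4.10, σ_y = 421.0 → σ = 406 MPa, n = 1.04
Smallest n: candidate S with n = 0.465.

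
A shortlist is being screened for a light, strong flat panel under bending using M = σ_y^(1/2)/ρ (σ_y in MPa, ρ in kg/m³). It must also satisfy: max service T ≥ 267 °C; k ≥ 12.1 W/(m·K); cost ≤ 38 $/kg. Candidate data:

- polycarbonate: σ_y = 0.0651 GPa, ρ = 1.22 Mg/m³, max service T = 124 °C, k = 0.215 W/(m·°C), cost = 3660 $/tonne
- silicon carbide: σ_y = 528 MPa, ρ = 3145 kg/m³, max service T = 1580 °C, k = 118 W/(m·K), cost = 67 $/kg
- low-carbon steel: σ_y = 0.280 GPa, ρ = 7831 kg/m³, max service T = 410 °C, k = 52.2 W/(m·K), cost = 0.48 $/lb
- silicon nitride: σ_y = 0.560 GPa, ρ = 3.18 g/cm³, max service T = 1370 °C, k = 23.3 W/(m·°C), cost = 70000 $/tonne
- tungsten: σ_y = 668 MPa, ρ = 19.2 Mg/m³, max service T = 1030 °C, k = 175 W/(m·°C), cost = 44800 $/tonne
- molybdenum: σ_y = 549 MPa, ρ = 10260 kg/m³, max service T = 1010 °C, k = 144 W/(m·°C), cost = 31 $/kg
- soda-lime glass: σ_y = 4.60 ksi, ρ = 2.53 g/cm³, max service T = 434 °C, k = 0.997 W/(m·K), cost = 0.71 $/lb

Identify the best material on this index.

molybdenum

Screen on constraints: max service T ≥ 267 °C; k ≥ 12.1 W/(m·K); cost ≤ 38 $/kg. Survivors: low-carbon steel, molybdenum.
Convert each candidate to consistent units, then evaluate M:
  low-carbon steel: σ_y = 280.0 MPa, ρ = 7831 kg/m³
  molybdenum: σ_y = 549.0 MPa, ρ = 10260 kg/m³
  molybdenum: M = 2.28×10⁻³
  low-carbon steel: M = 2.14×10⁻³
Molybdenum ranks first.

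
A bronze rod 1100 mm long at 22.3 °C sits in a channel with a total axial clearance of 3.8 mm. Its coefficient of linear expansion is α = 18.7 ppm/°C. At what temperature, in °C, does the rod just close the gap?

α·L₀·ΔT = 3.8 mm ⇒ ΔT = 3.8 / (18.7×10⁻⁶ × 1100.0) = 184.7 K.
T = 22.3 + 184.7 = 207.0 °C.

207 °C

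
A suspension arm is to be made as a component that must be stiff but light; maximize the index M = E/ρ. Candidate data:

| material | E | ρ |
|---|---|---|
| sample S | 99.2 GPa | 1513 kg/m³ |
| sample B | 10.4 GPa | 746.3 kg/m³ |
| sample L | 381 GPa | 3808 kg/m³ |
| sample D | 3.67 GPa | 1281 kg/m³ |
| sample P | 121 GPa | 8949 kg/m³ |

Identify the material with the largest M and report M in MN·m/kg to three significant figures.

sample L, M = 100 MN·m/kg

Computing M directly (units already consistent):
  sample L: M = 100 MN·m/kg
  sample S: M = 65.6 MN·m/kg
  sample B: M = 13.9 MN·m/kg
  sample P: M = 13.5 MN·m/kg
  sample D: M = 2.86 MN·m/kg
The maximum is for sample L.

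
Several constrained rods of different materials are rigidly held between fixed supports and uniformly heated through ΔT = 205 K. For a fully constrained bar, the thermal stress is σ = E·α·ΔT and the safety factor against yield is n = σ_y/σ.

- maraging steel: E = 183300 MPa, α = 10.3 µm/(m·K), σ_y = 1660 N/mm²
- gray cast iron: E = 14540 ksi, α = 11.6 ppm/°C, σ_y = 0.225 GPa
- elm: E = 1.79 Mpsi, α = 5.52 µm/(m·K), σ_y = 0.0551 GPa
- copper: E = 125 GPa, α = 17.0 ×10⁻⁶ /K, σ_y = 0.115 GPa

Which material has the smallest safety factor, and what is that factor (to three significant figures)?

In consistent units (E in GPa, α in ×10⁻⁶/K, σ_y in MPa):
  maraging steel: E = 183.3, α = 10.3, σ_y = 1660 → σ = 387 MPa, n = 4.29
  gray cast iron: E = 100.2, α = 11.6, σ_y = 225.0 → σ = 238 MPa, n = 0.944
  elm: E = 12.34, α = 5.52, σ_y = 55.10 → σ = 14.0 MPa, n = 3.95
  copper: E = 125.0, α = 17.0, σ_y = 115.0 → σ = 436 MPa, n = 0.264
Smallest n: copper with n = 0.264.

copper, n = 0.264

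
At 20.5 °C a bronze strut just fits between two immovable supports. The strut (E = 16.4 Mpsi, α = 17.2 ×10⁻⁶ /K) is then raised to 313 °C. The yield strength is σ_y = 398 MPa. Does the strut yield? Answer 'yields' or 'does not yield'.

E = 16.4 Mpsi = 113.1 GPa.
ΔT = 292.5 K. Constrained thermal stress σ = E·α·ΔT = 113.1×10³ MPa × 17.2×10⁻⁶ × 292.5 = 569 MPa (compressive).
Compare to σ_y = 398 MPa: σ ≥ σ_y, so it yields.

yields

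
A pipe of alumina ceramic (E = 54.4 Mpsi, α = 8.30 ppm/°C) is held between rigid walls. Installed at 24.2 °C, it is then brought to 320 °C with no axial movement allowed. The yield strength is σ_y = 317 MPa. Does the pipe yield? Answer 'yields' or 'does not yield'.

E = 54.4 Mpsi = 375.1 GPa.
ΔT = 295.8 K. Constrained thermal stress σ = E·α·ΔT = 375.1×10³ MPa × 8.30×10⁻⁶ × 295.8 = 921 MPa (compressive).
Compare to σ_y = 317 MPa: σ ≥ σ_y, so it yields.

yields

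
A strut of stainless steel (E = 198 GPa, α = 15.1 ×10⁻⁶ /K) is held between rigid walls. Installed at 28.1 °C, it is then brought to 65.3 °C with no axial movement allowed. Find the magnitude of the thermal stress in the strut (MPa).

ΔT = 37.20 K. Constrained thermal stress σ = E·α·ΔT = 198.0×10³ MPa × 15.1×10⁻⁶ × 37.20 = 111 MPa (compressive).

111 MPa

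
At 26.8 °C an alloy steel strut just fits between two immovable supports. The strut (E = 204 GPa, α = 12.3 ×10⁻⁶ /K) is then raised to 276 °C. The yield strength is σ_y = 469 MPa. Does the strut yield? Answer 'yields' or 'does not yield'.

yields

ΔT = 249.2 K. Constrained thermal stress σ = E·α·ΔT = 204.0×10³ MPa × 12.3×10⁻⁶ × 249.2 = 625 MPa (compressive).
Compare to σ_y = 469 MPa: σ ≥ σ_y, so it yields.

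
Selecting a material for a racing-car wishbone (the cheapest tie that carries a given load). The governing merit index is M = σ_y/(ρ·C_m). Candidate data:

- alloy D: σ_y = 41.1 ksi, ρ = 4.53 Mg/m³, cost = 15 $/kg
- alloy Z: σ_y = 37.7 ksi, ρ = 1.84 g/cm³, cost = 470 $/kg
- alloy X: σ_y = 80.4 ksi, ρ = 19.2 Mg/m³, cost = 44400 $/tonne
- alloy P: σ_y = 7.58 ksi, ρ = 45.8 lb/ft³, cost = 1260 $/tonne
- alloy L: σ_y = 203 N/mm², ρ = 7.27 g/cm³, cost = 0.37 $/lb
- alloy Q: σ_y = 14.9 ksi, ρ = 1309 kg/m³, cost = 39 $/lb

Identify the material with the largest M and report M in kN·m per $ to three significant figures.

Putting every candidate on a common basis:
  alloy D: σ_y = 283.4 MPa, ρ = 4530 kg/m³, cost = 15.00 $/kg
  alloy Z: σ_y = 259.9 MPa, ρ = 1840 kg/m³, cost = 470.0 $/kg
  alloy X: σ_y = 554.3 MPa, ρ = 19200 kg/m³, cost = 44.40 $/kg
  alloy P: σ_y = 52.26 MPa, ρ = 733.6 kg/m³, cost = 1.260 $/kg
  alloy L: σ_y = 203.0 MPa, ρ = 7270 kg/m³, cost = 0.8157 $/kg
  alloy Q: σ_y = 102.7 MPa, ρ = 1309 kg/m³, cost = 85.98 $/kg
  alloy P: M = 56.5 kN·m per $
  alloy L: M = 34.2 kN·m per $
  alloy D: M = 4.17 kN·m per $
  alloy Q: M = 0.913 kN·m per $
  alloy X: M = 0.650 kN·m per $
  alloy Z: M = 0.301 kN·m per $
The maximum is for alloy P.

alloy P, M = 56.5 kN·m per $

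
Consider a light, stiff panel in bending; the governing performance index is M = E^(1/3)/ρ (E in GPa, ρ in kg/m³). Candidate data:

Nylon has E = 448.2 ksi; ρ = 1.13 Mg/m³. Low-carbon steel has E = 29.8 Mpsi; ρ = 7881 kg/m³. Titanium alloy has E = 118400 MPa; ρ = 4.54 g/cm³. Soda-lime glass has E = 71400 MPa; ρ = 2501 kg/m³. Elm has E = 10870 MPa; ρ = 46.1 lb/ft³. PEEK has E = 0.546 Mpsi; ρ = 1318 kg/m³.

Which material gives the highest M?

elm

Putting every candidate on a common basis:
  nylon: E = 3.090 GPa, ρ = 1130 kg/m³
  low-carbon steel: E = 205.5 GPa, ρ = 7881 kg/m³
  titanium alloy: E = 118.4 GPa, ρ = 4540 kg/m³
  soda-lime glass: E = 71.40 GPa, ρ = 2501 kg/m³
  elm: E = 10.87 GPa, ρ = 738.5 kg/m³
  PEEK: E = 3.765 GPa, ρ = 1318 kg/m³
  elm: M = 3.00×10⁻³
  soda-lime glass: M = 1.66×10⁻³
  nylon: M = 1.29×10⁻³
  PEEK: M = 1.18×10⁻³
  titanium alloy: M = 1.08×10⁻³
  low-carbon steel: M = 0.749×10⁻³
Elm ranks first.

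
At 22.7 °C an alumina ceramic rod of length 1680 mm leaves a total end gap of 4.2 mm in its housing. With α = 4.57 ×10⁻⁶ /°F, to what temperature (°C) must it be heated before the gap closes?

327 °C

α = 4.57×10⁻⁶/°F × 9/5 = 8.23×10⁻⁶/K.
α·L₀·ΔT = 4.2 mm ⇒ ΔT = 4.2 / (8.23×10⁻⁶ × 1680.0) = 303.9 K.
T = 22.7 + 303.9 = 326.6 °C.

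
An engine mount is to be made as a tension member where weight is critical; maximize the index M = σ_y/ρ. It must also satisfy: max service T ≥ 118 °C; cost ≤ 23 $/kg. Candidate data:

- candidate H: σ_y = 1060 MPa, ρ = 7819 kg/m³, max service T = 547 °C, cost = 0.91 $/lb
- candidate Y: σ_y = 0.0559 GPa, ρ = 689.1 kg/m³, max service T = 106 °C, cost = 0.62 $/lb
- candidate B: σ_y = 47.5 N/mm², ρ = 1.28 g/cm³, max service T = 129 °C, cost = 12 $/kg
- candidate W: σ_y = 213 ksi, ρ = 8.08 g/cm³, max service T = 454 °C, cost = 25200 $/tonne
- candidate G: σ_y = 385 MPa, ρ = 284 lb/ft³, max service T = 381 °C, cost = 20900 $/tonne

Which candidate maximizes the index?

Screen on constraints: max service T ≥ 118 °C; cost ≤ 23 $/kg. Survivors: candidate H, candidate B, candidate G.
In SI units:
  candidate H: σ_y = 1060 MPa, ρ = 7819 kg/m³
  candidate B: σ_y = 47.50 MPa, ρ = 1280 kg/m³
  candidate G: σ_y = 385.0 MPa, ρ = 4549 kg/m³
  candidate H: M = 136 kN·m/kg
  candidate G: M = 84.6 kN·m/kg
  candidate B: M = 37.1 kN·m/kg
Candidate H has the largest M.

candidate H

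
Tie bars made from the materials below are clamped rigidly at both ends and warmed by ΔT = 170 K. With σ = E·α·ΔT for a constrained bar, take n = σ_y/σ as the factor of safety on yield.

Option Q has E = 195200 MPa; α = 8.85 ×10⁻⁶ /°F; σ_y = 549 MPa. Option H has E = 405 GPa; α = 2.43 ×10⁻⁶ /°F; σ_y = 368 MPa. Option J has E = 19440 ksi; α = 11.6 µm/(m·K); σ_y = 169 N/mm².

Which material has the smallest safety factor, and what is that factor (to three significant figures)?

option J, n = 0.639

Per material, after unit conversion:
  option Q: E = 195.2, α = 15.9, σ_y = 549.0 → σ = 529 MPa, n = 1.04
  option H: E = 405.0, α = 4.37, σ_y = 368.0 → σ = 301 MPa, n = 1.22
  option J: E = 134.0, α = 11.6, σ_y = 169.0 → σ = 264 MPa, n = 0.639
The minimum is option J at n = 0.639.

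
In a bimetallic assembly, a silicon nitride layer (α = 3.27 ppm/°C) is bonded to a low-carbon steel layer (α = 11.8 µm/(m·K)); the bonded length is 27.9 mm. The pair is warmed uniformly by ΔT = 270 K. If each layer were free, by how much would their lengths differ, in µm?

Δα = |3.27 − 11.8|×10⁻⁶/K = 8.53×10⁻⁶/K.
ΔL_mismatch = Δα·L·ΔT = 8.53×10⁻⁶ × 27.9 mm × 270.0 K = 64.3 µm.

64.3 µm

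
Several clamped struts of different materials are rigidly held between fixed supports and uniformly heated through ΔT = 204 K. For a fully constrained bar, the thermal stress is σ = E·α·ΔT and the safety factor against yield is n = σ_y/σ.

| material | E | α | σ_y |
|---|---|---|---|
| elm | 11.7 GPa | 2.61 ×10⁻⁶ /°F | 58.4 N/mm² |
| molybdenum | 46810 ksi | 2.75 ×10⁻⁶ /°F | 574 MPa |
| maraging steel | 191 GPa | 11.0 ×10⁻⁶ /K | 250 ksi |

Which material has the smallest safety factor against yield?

With everything in SI (GPa, ×10⁻⁶/K, MPa):
  elm: E = 11.70, α = 4.70, σ_y = 58.40 → σ = 11.2 MPa, n = 5.21
  molybdenum: E = 322.7, α = 4.95, σ_y = 574.0 → σ = 326 MPa, n = 1.76
  maraging steel: E = 191.0, α = 11.0, σ_y = 1724 → σ = 429 MPa, n = 4.02
The minimum is molybdenum at n = 1.76.

molybdenum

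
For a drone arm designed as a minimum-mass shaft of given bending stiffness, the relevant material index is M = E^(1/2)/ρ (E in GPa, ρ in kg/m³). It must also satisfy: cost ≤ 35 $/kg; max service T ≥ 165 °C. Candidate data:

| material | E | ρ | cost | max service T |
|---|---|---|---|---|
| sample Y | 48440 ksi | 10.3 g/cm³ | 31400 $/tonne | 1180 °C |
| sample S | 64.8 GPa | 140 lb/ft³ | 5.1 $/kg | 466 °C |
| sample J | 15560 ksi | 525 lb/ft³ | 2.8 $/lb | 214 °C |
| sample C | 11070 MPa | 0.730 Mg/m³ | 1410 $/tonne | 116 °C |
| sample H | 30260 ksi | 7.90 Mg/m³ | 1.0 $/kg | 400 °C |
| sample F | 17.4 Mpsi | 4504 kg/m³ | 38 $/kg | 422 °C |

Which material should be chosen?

Screen on constraints: cost ≤ 35 $/kg; max service T ≥ 165 °C. Survivors: sample Y, sample S, sample J, sample H.
Putting every candidate on a common basis:
  sample Y: E = 334.0 GPa, ρ = 10300 kg/m³
  sample S: E = 64.80 GPa, ρ = 2243 kg/m³
  sample J: E = 107.3 GPa, ρ = 8410 kg/m³
  sample H: E = 208.6 GPa, ρ = 7900 kg/m³
  sample S: M = 3.59×10⁻³
  sample H: M = 1.83×10⁻³
  sample Y: M = 1.77×10⁻³
  sample J: M = 1.23×10⁻³
Sample S has the largest M.

sample S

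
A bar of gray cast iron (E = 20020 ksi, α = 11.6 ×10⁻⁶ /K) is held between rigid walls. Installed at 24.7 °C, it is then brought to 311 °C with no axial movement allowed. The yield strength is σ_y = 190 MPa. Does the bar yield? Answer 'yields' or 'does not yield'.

E = 20020 ksi = 138.0 GPa.
ΔT = 286.3 K. Constrained thermal stress σ = E·α·ΔT = 138.0×10³ MPa × 11.6×10⁻⁶ × 286.3 = 458 MPa (compressive).
Compare to σ_y = 190 MPa: σ ≥ σ_y, so it yields.

yields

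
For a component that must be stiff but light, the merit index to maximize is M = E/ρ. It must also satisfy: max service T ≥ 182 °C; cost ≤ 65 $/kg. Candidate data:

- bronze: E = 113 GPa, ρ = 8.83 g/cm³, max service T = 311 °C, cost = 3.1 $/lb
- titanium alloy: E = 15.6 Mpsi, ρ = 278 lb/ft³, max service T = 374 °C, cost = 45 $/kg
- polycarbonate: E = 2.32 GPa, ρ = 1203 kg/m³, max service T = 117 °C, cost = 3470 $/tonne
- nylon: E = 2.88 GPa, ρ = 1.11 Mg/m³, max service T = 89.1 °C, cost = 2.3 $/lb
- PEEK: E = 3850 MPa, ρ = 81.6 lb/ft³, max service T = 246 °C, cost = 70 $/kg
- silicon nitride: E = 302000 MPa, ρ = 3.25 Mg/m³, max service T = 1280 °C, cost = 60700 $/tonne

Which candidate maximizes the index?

silicon nitride

Screen on constraints: max service T ≥ 182 °C; cost ≤ 65 $/kg. Survivors: bronze, titanium alloy, silicon nitride.
Convert each candidate to consistent units, then evaluate M:
  bronze: E = 113.0 GPa, ρ = 8830 kg/m³
  titanium alloy: E = 107.6 GPa, ρ = 4453 kg/m³
  silicon nitride: E = 302.0 GPa, ρ = 3250 kg/m³
  silicon nitride: M = 92.9 MN·m/kg
  titanium alloy: M = 24.2 MN·m/kg
  bronze: M = 12.8 MN·m/kg
The maximum is for silicon nitride.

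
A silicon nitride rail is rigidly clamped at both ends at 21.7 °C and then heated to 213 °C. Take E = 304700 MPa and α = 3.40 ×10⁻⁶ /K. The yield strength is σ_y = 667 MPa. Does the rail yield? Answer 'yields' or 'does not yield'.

does not yield

E = 304700 MPa = 304.7 GPa.
ΔT = 191.3 K. Constrained thermal stress σ = E·α·ΔT = 304.7×10³ MPa × 3.40×10⁻⁶ × 191.3 = 198 MPa (compressive).
Compare to σ_y = 667 MPa: σ < σ_y, so it does not yield.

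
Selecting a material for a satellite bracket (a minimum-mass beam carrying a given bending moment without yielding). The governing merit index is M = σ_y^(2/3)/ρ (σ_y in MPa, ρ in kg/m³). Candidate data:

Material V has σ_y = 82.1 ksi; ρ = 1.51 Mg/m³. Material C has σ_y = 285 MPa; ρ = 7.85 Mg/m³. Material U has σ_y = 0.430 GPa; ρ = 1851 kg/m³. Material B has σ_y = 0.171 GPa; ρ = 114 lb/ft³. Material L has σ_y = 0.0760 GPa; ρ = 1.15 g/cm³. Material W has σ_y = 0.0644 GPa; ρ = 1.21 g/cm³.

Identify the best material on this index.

material V

Convert each candidate to consistent units, then evaluate M:
  material V: σ_y = 566.1 MPa, ρ = 1510 kg/m³
  material C: σ_y = 285.0 MPa, ρ = 7850 kg/m³
  material U: σ_y = 430.0 MPa, ρ = 1851 kg/m³
  material B: σ_y = 171.0 MPa, ρ = 1826 kg/m³
  material L: σ_y = 76.00 MPa, ρ = 1150 kg/m³
  material W: σ_y = 64.40 MPa, ρ = 1210 kg/m³
  material V: M = 45.3×10⁻³
  material U: M = 30.8×10⁻³
  material B: M = 16.9×10⁻³
  material L: M = 15.6×10⁻³
  material W: M = 13.3×10⁻³
  material C: M = 5.52×10⁻³
Highest index: material V.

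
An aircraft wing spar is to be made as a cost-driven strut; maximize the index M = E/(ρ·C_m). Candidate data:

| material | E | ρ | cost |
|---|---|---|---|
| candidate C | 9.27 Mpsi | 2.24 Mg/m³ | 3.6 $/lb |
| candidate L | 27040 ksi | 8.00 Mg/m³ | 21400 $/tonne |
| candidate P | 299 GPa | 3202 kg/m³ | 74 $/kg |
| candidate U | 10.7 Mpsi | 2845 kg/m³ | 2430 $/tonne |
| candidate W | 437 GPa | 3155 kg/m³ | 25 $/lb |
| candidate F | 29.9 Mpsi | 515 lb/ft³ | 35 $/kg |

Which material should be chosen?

Putting every candidate on a common basis:
  candidate C: E = 63.91 GPa, ρ = 2240 kg/m³, cost = 7.937 $/kg
  candidate L: E = 186.4 GPa, ρ = 8000 kg/m³, cost = 21.40 $/kg
  candidate P: E = 299.0 GPa, ρ = 3202 kg/m³, cost = 74.00 $/kg
  candidate U: E = 73.77 GPa, ρ = 2845 kg/m³, cost = 2.430 $/kg
  candidate W: E = 437.0 GPa, ρ = 3155 kg/m³, cost = 55.11 $/kg
  candidate F: E = 206.2 GPa, ρ = 8250 kg/m³, cost = 35.00 $/kg
  candidate U: M = 10.7 MN·m per $
  candidate C: M = 3.60 MN·m per $
  candidate W: M = 2.51 MN·m per $
  candidate P: M = 1.26 MN·m per $
  candidate L: M = 1.09 MN·m per $
  candidate F: M = 0.714 MN·m per $
Highest index: candidate U.

candidate U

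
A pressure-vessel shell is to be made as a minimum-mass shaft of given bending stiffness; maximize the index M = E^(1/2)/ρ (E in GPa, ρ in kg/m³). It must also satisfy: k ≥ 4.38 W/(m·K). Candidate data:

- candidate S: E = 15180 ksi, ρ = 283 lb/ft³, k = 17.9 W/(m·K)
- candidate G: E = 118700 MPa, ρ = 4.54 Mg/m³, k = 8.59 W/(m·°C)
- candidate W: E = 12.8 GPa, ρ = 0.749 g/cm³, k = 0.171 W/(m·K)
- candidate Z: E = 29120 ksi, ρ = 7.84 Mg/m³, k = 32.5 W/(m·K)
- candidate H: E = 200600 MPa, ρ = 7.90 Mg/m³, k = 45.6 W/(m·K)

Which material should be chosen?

candidate G

Screen on constraints: k ≥ 4.38 W/(m·K). Survivors: candidate S, candidate G, candidate Z, candidate H.
Convert each candidate to consistent units, then evaluate M:
  candidate S: E = 104.7 GPa, ρ = 4533 kg/m³
  candidate G: E = 118.7 GPa, ρ = 4540 kg/m³
  candidate Z: E = 200.8 GPa, ρ = 7840 kg/m³
  candidate H: E = 200.6 GPa, ρ = 7900 kg/m³
  candidate G: M = 2.40×10⁻³
  candidate S: M = 2.26×10⁻³
  candidate Z: M = 1.81×10⁻³
  candidate H: M = 1.79×10⁻³
The maximum is for candidate G.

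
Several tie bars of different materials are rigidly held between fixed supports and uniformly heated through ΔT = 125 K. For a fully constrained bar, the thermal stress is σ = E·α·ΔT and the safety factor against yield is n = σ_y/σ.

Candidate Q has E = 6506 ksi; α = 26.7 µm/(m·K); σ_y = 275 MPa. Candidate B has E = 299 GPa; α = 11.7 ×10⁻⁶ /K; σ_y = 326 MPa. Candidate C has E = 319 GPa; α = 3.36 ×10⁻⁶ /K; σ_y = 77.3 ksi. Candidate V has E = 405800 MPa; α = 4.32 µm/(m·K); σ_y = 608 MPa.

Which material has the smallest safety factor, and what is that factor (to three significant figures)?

candidate B, n = 0.746

Converting E to GPa, α to ×10⁻⁶/K, σ_y to MPa, then σ and n for each:
  candidate Q: E = 44.86, α = 26.7, σ_y = 275.0 → σ = 150 MPa, n = 1.84
  candidate B: E = 299.0, α = 11.7, σ_y = 326.0 → σ = 437 MPa, n = 0.746
  candidate C: E = 319.0, α = 3.36, σ_y = 533.0 → σ = 134 MPa, n = 3.98
  candidate V: E = 405.8, α = 4.32, σ_y = 608.0 → σ = 219 MPa, n = 2.77
The minimum is candidate B at n = 0.746.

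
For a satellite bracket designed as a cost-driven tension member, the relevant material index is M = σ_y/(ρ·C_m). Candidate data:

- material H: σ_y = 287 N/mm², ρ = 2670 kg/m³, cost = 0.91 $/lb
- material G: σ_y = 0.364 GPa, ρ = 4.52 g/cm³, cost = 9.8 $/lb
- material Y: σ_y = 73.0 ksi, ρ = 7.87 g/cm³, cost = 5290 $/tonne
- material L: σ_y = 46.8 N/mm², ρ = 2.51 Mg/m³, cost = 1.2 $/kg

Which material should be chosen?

material H

Putting every candidate on a common basis:
  material H: σ_y = 287.0 MPa, ρ = 2670 kg/m³, cost = 2.006 $/kg
  material G: σ_y = 364.0 MPa, ρ = 4520 kg/m³, cost = 21.60 $/kg
  material Y: σ_y = 503.3 MPa, ρ = 7870 kg/m³, cost = 5.290 $/kg
  material L: σ_y = 46.80 MPa, ρ = 2510 kg/m³, cost = 1.200 $/kg
  material H: M = 53.6 kN·m per $
  material L: M = 15.5 kN·m per $
  material Y: M = 12.1 kN·m per $
  material G: M = 3.73 kN·m per $
The maximum is for material H.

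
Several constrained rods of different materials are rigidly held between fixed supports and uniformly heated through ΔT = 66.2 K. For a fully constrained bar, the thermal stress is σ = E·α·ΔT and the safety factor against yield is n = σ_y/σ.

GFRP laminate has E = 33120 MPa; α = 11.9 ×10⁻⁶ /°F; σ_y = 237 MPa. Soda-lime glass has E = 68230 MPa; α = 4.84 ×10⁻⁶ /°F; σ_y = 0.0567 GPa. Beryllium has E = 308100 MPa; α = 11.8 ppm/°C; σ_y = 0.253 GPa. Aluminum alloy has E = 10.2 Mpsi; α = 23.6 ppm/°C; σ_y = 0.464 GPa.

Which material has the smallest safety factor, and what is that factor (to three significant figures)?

beryllium, n = 1.05

Per material, after unit conversion:
  GFRP laminate: E = 33.12, α = 21.4, σ_y = 237.0 → σ = 47.0 MPa, n = 5.05
  soda-lime glass: E = 68.23, α = 8.71, σ_y = 56.70 → σ = 39.4 MPa, n = 1.44
  beryllium: E = 308.1, α = 11.8, σ_y = 253.0 → σ = 241 MPa, n = 1.05
  aluminum alloy: E = 70.33, α = 23.6, σ_y = 464.0 → σ = 110 MPa, n = 4.22
The minimum is beryllium at n = 1.05.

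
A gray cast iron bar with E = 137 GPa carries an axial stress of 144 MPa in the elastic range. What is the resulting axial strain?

1.05×10⁻³

ε = σ/E = 144 / 137000 = 1.05×10⁻³.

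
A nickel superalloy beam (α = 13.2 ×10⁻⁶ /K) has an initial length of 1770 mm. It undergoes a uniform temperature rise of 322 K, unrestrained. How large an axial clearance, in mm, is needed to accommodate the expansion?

7.52 mm

ΔL = α·L₀·ΔT = 13.2×10⁻⁶ × 1770 mm × 322.0 K = 7.52 mm.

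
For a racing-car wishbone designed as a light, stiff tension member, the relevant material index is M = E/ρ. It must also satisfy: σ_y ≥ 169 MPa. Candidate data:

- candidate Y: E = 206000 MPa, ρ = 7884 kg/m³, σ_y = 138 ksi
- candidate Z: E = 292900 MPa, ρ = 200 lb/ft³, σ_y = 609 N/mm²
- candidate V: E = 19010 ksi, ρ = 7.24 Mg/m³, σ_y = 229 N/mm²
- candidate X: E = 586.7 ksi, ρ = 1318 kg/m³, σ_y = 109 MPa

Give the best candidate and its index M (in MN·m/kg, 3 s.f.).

candidate Z, M = 91.4 MN·m/kg

Screen on constraints: σ_y ≥ 169 MPa. Survivors: candidate Y, candidate Z, candidate V.
Convert each candidate to consistent units, then evaluate M:
  candidate Y: E = 206.0 GPa, ρ = 7884 kg/m³
  candidate Z: E = 292.9 GPa, ρ = 3204 kg/m³
  candidate V: E = 131.1 GPa, ρ = 7240 kg/m³
  candidate Z: M = 91.4 MN·m/kg
  candidate Y: M = 26.1 MN·m/kg
  candidate V: M = 18.1 MN·m/kg
Highest index: candidate Z.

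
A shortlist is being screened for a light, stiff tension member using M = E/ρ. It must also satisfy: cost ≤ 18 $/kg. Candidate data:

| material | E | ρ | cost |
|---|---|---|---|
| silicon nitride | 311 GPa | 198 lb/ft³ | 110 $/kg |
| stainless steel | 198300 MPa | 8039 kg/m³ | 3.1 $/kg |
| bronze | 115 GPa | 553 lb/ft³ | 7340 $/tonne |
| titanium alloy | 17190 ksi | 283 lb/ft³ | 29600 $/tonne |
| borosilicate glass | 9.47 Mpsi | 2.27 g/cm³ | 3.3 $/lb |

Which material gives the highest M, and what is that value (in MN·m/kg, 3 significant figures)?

borosilicate glass, M = 28.8 MN·m/kg

Screen on constraints: cost ≤ 18 $/kg. Survivors: stainless steel, bronze, borosilicate glass.
Normalizing units and computing the index:
  stainless steel: E = 198.3 GPa, ρ = 8039 kg/m³
  bronze: E = 115.0 GPa, ρ = 8858 kg/m³
  borosilicate glass: E = 65.29 GPa, ρ = 2270 kg/m³
  borosilicate glass: M = 28.8 MN·m/kg
  stainless steel: M = 24.7 MN·m/kg
  bronze: M = 13.0 MN·m/kg
Borosilicate glass ranks first.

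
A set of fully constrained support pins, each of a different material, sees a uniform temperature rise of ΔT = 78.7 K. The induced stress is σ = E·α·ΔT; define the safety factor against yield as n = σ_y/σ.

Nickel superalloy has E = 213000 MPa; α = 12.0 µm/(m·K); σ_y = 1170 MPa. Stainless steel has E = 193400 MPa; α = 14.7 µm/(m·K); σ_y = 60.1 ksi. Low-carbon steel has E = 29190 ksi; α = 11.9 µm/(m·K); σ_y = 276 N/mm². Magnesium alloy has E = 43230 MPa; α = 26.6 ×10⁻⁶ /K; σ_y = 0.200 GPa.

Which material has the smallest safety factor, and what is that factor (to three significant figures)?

low-carbon steel, n = 1.46

With everything in SI (GPa, ×10⁻⁶/K, MPa):
  nickel superalloy: E = 213.0, α = 12.0, σ_y = 1170 → σ = 201 MPa, n = 5.82
  stainless steel: E = 193.4, α = 14.7, σ_y = 414.4 → σ = 224 MPa, n = 1.85
  low-carbon steel: E = 201.3, α = 11.9, σ_y = 276.0 → σ = 188 MPa, n = 1.46
  magnesium alloy: E = 43.23, α = 26.6, σ_y = 200.0 → σ = 90.5 MPa, n = 2.21
Low-carbon steel has the lowest safety factor, n = 1.46.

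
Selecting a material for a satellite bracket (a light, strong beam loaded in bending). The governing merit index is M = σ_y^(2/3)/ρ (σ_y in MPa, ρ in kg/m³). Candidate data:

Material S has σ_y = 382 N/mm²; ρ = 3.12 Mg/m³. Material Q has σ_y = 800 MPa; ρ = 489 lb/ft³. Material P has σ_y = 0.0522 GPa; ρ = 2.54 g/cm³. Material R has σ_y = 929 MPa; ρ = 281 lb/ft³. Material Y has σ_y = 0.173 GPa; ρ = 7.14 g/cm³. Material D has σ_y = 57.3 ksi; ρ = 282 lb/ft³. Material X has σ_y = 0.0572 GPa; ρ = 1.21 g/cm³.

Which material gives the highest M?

material R

Putting every candidate on a common basis:
  material S: σ_y = 382.0 MPa, ρ = 3120 kg/m³
  material Q: σ_y = 800.0 MPa, ρ = 7833 kg/m³
  material P: σ_y = 52.20 MPa, ρ = 2540 kg/m³
  material R: σ_y = 929.0 MPa, ρ = 4501 kg/m³
  material Y: σ_y = 173.0 MPa, ρ = 7140 kg/m³
  material D: σ_y = 395.1 MPa, ρ = 4517 kg/m³
  material X: σ_y = 57.20 MPa, ρ = 1210 kg/m³
  material R: M = 21.2×10⁻³
  material S: M = 16.9×10⁻³
  material X: M = 12.3×10⁻³
  material D: M = 11.9×10⁻³
  material Q: M = 11.0×10⁻³
  material P: M = 5.50×10⁻³
  material Y: M = 4.35×10⁻³
Highest index: material R.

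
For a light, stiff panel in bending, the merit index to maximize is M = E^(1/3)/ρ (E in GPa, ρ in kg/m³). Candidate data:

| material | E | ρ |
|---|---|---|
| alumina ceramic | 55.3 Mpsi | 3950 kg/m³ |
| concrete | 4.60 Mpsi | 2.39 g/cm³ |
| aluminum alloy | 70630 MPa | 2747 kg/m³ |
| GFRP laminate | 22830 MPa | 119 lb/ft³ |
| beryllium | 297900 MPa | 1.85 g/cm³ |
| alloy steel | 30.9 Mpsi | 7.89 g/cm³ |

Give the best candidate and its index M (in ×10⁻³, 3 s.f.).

beryllium, M = 3.61×10⁻³

Putting every candidate on a common basis:
  alumina ceramic: E = 381.3 GPa, ρ = 3950 kg/m³
  concrete: E = 31.72 GPa, ρ = 2390 kg/m³
  aluminum alloy: E = 70.63 GPa, ρ = 2747 kg/m³
  GFRP laminate: E = 22.83 GPa, ρ = 1906 kg/m³
  beryllium: E = 297.9 GPa, ρ = 1850 kg/m³
  alloy steel: E = 213.0 GPa, ρ = 7890 kg/m³
  beryllium: M = 3.61×10⁻³
  alumina ceramic: M = 1.84×10⁻³
  aluminum alloy: M = 1.50×10⁻³
  GFRP laminate: M = 1.49×10⁻³
  concrete: M = 1.32×10⁻³
  alloy steel: M = 0.757×10⁻³
Highest index: beryllium.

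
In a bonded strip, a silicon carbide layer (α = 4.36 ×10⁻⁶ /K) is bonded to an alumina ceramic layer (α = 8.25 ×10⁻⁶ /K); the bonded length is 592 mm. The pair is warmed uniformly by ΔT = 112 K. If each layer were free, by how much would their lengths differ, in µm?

Δα = |4.36 − 8.25|×10⁻⁶/K = 3.89×10⁻⁶/K.
ΔL_mismatch = Δα·L·ΔT = 3.89×10⁻⁶ × 592.0 mm × 112.0 K = 258 µm.

258 µm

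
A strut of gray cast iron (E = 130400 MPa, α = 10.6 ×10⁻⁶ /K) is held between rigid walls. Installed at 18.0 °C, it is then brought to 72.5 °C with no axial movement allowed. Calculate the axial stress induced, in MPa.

E = 130400 MPa = 130.4 GPa.
ΔT = 54.50 K. Constrained thermal stress σ = E·α·ΔT = 130.4×10³ MPa × 10.6×10⁻⁶ × 54.50 = 75.3 MPa (compressive).

75.3 MPa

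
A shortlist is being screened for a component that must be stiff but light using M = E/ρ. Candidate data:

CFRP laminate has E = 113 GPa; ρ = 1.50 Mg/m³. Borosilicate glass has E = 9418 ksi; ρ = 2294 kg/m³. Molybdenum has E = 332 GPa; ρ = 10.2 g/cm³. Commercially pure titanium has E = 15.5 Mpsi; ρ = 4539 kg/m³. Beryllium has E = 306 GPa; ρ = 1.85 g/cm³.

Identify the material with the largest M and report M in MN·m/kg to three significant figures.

Normalizing units and computing the index:
  CFRP laminate: E = 113.0 GPa, ρ = 1500 kg/m³
  borosilicate glass: E = 64.93 GPa, ρ = 2294 kg/m³
  molybdenum: E = 332.0 GPa, ρ = 10200 kg/m³
  commercially pure titanium: E = 106.9 GPa, ρ = 4539 kg/m³
  beryllium: E = 306.0 GPa, ρ = 1850 kg/m³
  beryllium: M = 165 MN·m/kg
  CFRP laminate: M = 75.3 MN·m/kg
  molybdenum: M = 32.5 MN·m/kg
  borosilicate glass: M = 28.3 MN·m/kg
  commercially pure titanium: M = 23.5 MN·m/kg
Highest index: beryllium.

beryllium, M = 165 MN·m/kg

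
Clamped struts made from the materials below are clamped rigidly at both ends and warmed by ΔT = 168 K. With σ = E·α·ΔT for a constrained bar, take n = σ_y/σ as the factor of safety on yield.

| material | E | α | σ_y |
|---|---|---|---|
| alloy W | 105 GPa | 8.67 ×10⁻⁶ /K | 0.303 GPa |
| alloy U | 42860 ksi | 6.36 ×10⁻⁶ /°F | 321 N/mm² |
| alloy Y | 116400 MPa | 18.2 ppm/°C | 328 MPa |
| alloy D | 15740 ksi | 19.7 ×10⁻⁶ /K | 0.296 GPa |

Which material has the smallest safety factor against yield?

alloy U

Per material, after unit conversion:
  alloy W: E = 105.0, α = 8.67, σ_y = 303.0 → σ = 153 MPa, n = 1.98
  alloy U: E = 295.5, α = 11.4, σ_y = 321.0 → σ = 568 MPa, n = 0.565
  alloy Y: E = 116.4, α = 18.2, σ_y = 328.0 → σ = 356 MPa, n = 0.922
  alloy D: E = 108.5, α = 19.7, σ_y = 296.0 → σ = 359 MPa, n = 0.824
Smallest n: alloy U with n = 0.565.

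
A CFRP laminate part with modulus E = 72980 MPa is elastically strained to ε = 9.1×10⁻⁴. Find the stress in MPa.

E = 72980 MPa = 72.98 GPa.
σ = E·ε = 72980 MPa × 9.1×10⁻⁴ = 66.4 MPa.

66.4 MPa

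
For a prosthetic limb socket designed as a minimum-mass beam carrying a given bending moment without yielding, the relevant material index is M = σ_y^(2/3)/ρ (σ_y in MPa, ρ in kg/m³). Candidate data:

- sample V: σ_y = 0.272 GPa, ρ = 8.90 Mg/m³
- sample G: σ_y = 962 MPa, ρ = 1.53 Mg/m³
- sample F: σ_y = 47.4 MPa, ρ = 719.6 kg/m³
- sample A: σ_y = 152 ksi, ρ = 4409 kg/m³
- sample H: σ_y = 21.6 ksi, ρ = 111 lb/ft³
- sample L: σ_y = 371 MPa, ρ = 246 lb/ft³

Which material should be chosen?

sample G

Normalizing units and computing the index:
  sample V: σ_y = 272.0 MPa, ρ = 8900 kg/m³
  sample G: σ_y = 962.0 MPa, ρ = 1530 kg/m³
  sample F: σ_y = 47.40 MPa, ρ = 719.6 kg/m³
  sample A: σ_y = 1048 MPa, ρ = 4409 kg/m³
  sample H: σ_y = 148.9 MPa, ρ = 1778 kg/m³
  sample L: σ_y = 371.0 MPa, ρ = 3941 kg/m³
  sample G: M = 63.7×10⁻³
  sample A: M = 23.4×10⁻³
  sample F: M = 18.2×10⁻³
  sample H: M = 15.8×10⁻³
  sample L: M = 13.1×10⁻³
  sample V: M = 4.72×10⁻³
Highest index: sample G.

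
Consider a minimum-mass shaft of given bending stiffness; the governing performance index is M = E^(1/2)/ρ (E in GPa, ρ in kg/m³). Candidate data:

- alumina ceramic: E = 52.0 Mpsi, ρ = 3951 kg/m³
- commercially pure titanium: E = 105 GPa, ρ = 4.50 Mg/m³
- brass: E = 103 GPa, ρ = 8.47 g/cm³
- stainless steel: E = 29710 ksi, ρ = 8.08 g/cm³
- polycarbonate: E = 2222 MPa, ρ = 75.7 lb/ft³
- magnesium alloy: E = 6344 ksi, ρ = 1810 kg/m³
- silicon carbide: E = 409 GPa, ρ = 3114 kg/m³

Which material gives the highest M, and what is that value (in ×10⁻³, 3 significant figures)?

silicon carbide, M = 6.49×10⁻³

Putting every candidate on a common basis:
  alumina ceramic: E = 358.5 GPa, ρ = 3951 kg/m³
  commercially pure titanium: E = 105.0 GPa, ρ = 4500 kg/m³
  brass: E = 103.0 GPa, ρ = 8470 kg/m³
  stainless steel: E = 204.8 GPa, ρ = 8080 kg/m³
  polycarbonate: E = 2.222 GPa, ρ = 1213 kg/m³
  magnesium alloy: E = 43.74 GPa, ρ = 1810 kg/m³
  silicon carbide: E = 409.0 GPa, ρ = 3114 kg/m³
  silicon carbide: M = 6.49×10⁻³
  alumina ceramic: M = 4.79×10⁻³
  magnesium alloy: M = 3.65×10⁻³
  commercially pure titanium: M = 2.28×10⁻³
  stainless steel: M = 1.77×10⁻³
  polycarbonate: M = 1.23×10⁻³
  brass: M = 1.20×10⁻³
Silicon carbide ranks first.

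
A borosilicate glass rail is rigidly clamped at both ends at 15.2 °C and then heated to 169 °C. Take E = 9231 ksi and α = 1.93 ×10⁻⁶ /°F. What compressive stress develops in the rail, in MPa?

E = 9231 ksi = 63.65 GPa.
α = 1.93×10⁻⁶/°F × 9/5 = 3.47×10⁻⁶/K.
ΔT = 153.8 K. Constrained thermal stress σ = E·α·ΔT = 63.65×10³ MPa × 3.47×10⁻⁶ × 153.8 = 34.0 MPa (compressive).

34.0 MPa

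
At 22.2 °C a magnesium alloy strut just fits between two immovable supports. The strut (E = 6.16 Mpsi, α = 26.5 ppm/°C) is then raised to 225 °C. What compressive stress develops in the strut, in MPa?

228 MPa

E = 6.16 Mpsi = 42.47 GPa.
ΔT = 202.8 K. Constrained thermal stress σ = E·α·ΔT = 42.47×10³ MPa × 26.5×10⁻⁶ × 202.8 = 228 MPa (compressive).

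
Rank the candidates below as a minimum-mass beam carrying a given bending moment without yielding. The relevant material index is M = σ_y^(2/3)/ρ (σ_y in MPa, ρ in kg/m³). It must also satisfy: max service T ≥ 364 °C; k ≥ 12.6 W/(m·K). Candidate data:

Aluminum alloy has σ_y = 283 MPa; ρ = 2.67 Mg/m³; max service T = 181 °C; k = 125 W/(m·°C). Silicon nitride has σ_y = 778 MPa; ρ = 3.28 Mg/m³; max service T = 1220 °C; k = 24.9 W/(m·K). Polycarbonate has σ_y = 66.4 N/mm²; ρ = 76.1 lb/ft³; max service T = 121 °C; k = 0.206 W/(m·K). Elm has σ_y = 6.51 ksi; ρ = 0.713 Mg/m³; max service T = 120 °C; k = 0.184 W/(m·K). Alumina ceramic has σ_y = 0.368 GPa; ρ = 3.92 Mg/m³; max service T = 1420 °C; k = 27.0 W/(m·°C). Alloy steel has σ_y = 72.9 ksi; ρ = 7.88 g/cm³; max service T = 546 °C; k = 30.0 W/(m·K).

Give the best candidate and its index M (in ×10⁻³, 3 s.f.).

Screen on constraints: max service T ≥ 364 °C; k ≥ 12.6 W/(m·K). Survivors: silicon nitride, alumina ceramic, alloy steel.
Putting every candidate on a common basis:
  silicon nitride: σ_y = 778.0 MPa, ρ = 3280 kg/m³
  alumina ceramic: σ_y = 368.0 MPa, ρ = 3920 kg/m³
  alloy steel: σ_y = 502.6 MPa, ρ = 7880 kg/m³
  silicon nitride: M = 25.8×10⁻³
  alumina ceramic: M = 13.1×10⁻³
  alloy steel: M = 8.02×10⁻³
Highest index: silicon nitride.

silicon nitride, M = 25.8×10⁻³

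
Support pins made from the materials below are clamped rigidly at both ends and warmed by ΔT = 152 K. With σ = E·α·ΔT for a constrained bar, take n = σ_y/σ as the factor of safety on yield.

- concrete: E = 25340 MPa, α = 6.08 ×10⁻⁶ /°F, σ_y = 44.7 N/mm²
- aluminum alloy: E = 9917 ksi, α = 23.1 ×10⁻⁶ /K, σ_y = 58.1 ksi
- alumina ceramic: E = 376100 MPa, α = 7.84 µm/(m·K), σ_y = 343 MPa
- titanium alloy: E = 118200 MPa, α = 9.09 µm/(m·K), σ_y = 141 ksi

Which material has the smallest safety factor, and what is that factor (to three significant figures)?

alumina ceramic, n = 0.765

In consistent units (E in GPa, α in ×10⁻⁶/K, σ_y in MPa):
  concrete: E = 25.34, α = 10.9, σ_y = 44.70 → σ = 42.2 MPa, n = 1.06
  aluminum alloy: E = 68.38, α = 23.1, σ_y = 400.6 → σ = 240 MPa, n = 1.67
  alumina ceramic: E = 376.1, α = 7.84, σ_y = 343.0 → σ = 448 MPa, n = 0.765
  titanium alloy: E = 118.2, α = 9.09, σ_y = 972.2 → σ = 163 MPa, n = 5.95
The minimum is alumina ceramic at n = 0.765.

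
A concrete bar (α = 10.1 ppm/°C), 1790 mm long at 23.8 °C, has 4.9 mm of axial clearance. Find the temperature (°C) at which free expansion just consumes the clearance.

295 °C

α·L₀·ΔT = 4.9 mm ⇒ ΔT = 4.9 / (10.1×10⁻⁶ × 1790.0) = 271.0 K.
T = 23.8 + 271.0 = 294.8 °C.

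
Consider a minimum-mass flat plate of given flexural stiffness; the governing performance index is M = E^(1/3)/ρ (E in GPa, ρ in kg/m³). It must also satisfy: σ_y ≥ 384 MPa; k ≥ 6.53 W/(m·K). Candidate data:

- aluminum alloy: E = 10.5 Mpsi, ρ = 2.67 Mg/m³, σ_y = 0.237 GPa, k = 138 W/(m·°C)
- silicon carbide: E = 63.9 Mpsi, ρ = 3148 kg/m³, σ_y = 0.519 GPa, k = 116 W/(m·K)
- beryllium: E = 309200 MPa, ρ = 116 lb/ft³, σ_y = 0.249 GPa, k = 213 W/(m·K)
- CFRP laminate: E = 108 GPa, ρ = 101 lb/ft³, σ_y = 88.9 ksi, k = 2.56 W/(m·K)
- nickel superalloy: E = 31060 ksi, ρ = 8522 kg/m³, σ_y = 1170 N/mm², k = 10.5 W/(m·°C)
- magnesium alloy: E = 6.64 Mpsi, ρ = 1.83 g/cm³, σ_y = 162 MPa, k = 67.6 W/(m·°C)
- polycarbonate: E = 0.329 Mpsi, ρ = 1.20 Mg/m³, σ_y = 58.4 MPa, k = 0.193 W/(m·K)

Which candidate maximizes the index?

Screen on constraints: σ_y ≥ 384 MPa; k ≥ 6.53 W/(m·K). Survivors: silicon carbide, nickel superalloy.
After converting to SI:
  silicon carbide: E = 440.6 GPa, ρ = 3148 kg/m³
  nickel superalloy: E = 214.2 GPa, ρ = 8522 kg/m³
  silicon carbide: M = 2.42×10⁻³
  nickel superalloy: M = 0.702×10⁻³
Highest index: silicon carbide.

silicon carbide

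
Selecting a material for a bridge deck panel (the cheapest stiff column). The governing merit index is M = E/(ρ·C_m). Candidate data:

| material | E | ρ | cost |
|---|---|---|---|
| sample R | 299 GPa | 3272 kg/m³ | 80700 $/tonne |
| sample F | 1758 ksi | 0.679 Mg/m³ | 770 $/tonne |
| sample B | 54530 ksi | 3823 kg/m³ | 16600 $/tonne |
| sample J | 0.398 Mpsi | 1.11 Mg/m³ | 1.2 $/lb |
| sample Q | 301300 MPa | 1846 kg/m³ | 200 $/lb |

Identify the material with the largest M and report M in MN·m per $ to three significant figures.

Normalizing units and computing the index:
  sample R: E = 299.0 GPa, ρ = 3272 kg/m³, cost = 80.70 $/kg
  sample F: E = 12.12 GPa, ρ = 679.0 kg/m³, cost = 0.7700 $/kg
  sample B: E = 376.0 GPa, ρ = 3823 kg/m³, cost = 16.60 $/kg
  sample J: E = 2.744 GPa, ρ = 1110 kg/m³, cost = 2.646 $/kg
  sample Q: E = 301.3 GPa, ρ = 1846 kg/m³, cost = 440.9 $/kg
  sample F: M = 23.2 MN·m per $
  sample B: M = 5.92 MN·m per $
  sample R: M = 1.13 MN·m per $
  sample J: M = 0.934 MN·m per $
  sample Q: M = 0.370 MN·m per $
Sample F ranks first.

sample F, M = 23.2 MN·m per $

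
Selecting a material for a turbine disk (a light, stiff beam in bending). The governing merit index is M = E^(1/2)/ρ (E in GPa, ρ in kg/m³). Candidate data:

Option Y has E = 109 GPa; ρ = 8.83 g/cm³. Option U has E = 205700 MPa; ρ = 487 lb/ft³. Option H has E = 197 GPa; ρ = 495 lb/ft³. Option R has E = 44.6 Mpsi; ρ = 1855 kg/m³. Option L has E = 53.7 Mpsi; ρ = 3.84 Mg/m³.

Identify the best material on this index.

Convert each candidate to consistent units, then evaluate M:
  option Y: E = 109.0 GPa, ρ = 8830 kg/m³
  option U: E = 205.7 GPa, ρ = 7801 kg/m³
  option H: E = 197.0 GPa, ρ = 7929 kg/m³
  option R: E = 307.5 GPa, ρ = 1855 kg/m³
  option L: E = 370.2 GPa, ρ = 3840 kg/m³
  option R: M = 9.45×10⁻³
  option L: M = 5.01×10⁻³
  option U: M = 1.84×10⁻³
  option H: M = 1.77×10⁻³
  option Y: M = 1.18×10⁻³
The maximum is for option R.

option R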